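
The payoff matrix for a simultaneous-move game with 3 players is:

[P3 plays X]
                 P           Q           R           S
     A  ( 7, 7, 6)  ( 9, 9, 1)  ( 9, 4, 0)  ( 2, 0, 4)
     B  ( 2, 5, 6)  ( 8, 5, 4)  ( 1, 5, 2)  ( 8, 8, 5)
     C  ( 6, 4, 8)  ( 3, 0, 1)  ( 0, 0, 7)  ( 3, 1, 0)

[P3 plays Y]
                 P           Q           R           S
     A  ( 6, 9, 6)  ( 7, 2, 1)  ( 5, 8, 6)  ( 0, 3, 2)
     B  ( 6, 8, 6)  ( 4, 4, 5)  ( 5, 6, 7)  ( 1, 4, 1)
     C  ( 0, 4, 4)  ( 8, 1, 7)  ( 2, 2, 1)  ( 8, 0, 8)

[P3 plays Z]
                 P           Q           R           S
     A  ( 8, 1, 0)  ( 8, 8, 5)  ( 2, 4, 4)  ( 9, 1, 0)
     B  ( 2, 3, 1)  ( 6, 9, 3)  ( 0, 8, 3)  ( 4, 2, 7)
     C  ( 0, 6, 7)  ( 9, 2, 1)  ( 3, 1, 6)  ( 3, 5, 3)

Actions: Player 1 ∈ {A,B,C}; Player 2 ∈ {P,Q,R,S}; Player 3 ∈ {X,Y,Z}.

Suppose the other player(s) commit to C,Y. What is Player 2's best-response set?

u_2(P vs C,Y) = 4
u_2(Q vs C,Y) = 1
u_2(R vs C,Y) = 2
u_2(S vs C,Y) = 0
max payoff 4 at {P}

P2 best: {P}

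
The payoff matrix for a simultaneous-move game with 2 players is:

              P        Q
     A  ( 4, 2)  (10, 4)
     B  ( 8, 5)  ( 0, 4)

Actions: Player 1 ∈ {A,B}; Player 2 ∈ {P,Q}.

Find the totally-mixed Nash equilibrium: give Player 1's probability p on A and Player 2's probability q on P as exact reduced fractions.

(p,q) = (1/3, 5/7)

P1 indiff ⇒ q·4+(1-q)·10 = q·8+(1-q)·0 ⇒ q(-4) = (1-q)(-10) ⇒ q = 5/7
P2 indiff ⇒ p·2+(1-p)·5 = p·4+(1-p)·4 ⇒ p(-2) = (1-p)(-1) ⇒ p = 1/3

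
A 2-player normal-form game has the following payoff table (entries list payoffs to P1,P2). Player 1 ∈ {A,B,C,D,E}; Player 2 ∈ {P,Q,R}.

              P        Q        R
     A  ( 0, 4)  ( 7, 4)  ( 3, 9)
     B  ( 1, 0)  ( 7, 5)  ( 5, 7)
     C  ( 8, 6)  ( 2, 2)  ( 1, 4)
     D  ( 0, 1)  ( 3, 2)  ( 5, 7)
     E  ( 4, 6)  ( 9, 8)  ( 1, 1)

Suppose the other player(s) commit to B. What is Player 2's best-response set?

u_2(P vs B) = 0
u_2(Q vs B) = 5
u_2(R vs B) = 7
max payoff 7 at {R}

P2 best: {R}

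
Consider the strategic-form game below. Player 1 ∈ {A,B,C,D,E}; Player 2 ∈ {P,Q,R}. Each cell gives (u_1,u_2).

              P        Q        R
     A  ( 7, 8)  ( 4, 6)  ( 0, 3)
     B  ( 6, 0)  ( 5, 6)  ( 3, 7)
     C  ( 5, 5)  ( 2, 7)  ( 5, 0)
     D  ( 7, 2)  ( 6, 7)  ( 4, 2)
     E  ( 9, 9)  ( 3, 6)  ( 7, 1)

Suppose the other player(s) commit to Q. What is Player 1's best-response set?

u_1(A vs Q) = 4
u_1(B vs Q) = 5
u_1(C vs Q) = 2
u_1(D vs Q) = 6
u_1(E vs Q) = 3
max payoff 6 at {D}

BR_1 = {D}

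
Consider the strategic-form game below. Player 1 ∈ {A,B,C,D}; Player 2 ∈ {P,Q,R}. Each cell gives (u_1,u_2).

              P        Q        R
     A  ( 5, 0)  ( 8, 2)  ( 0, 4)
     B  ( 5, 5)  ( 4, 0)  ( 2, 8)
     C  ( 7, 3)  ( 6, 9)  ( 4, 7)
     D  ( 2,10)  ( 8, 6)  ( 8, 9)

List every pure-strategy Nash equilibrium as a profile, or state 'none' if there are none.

(A,P): not NE [P1→C gives 7>5; P2→R gives 4>0]
(A,Q): not NE [P2→R gives 4>2]
(A,R): not NE [P1→D gives 8>0]
(B,P): not NE [P1→C gives 7>5; P2→R gives 8>5]
(B,Q): not NE [P1→D gives 8>4; P2→R gives 8>0]
(B,R): not NE [P1→D gives 8>2]
(C,P): not NE [P2→Q gives 9>3]
(C,Q): not NE [P1→D gives 8>6]
(C,R): not NE [P1→D gives 8>4; P2→Q gives 9>7]
(D,P): not NE [P1→C gives 7>2]
(D,Q): not NE [P2→P gives 10>6]
(D,R): not NE [P2→P gives 10>9]

PSNE: ∅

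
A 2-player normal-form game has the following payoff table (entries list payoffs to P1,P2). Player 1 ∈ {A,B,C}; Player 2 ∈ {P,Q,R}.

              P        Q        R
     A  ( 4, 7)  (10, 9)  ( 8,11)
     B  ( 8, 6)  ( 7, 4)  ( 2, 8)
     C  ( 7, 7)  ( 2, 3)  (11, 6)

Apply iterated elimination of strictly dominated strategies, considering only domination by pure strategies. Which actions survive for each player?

Remaining: P1:{B,C} P2:{P,R}

P2 drop Q (R beats it: A:11>9 B:8>4 C:6>3)
P1 drop A (C beats it: P:7>4 R:11>8)
P1→{B,C} P2→{P,R}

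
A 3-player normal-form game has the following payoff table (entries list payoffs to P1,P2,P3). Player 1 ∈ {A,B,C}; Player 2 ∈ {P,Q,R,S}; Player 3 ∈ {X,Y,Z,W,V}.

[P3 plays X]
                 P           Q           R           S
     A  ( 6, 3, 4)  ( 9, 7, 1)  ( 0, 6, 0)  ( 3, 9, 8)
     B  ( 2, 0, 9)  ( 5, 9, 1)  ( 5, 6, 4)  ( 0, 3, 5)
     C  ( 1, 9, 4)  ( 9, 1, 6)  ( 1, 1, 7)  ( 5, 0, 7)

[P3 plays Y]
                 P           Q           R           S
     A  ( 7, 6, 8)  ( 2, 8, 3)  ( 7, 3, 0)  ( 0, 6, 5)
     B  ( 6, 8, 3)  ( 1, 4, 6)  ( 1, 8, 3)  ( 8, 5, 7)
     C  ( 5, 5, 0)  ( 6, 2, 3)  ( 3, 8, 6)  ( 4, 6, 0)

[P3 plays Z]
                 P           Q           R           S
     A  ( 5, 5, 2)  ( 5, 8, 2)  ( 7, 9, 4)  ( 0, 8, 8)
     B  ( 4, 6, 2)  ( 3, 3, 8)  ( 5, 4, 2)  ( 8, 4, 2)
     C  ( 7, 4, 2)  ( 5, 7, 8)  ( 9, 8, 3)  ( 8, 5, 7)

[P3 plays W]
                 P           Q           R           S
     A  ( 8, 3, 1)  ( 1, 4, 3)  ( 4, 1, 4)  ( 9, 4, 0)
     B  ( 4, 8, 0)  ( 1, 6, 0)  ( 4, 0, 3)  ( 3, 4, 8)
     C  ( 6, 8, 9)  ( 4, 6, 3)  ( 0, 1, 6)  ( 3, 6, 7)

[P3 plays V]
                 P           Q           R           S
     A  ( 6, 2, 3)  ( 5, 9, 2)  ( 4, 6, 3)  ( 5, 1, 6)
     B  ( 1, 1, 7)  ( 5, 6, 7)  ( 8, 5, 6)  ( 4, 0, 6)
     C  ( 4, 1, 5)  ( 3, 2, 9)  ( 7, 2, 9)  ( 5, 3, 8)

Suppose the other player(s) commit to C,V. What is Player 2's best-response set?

argmax u_2 = {S}

u_2(P vs C,V) = 1
u_2(Q vs C,V) = 2
u_2(R vs C,V) = 2
u_2(S vs C,V) = 3
max payoff 3 at {S}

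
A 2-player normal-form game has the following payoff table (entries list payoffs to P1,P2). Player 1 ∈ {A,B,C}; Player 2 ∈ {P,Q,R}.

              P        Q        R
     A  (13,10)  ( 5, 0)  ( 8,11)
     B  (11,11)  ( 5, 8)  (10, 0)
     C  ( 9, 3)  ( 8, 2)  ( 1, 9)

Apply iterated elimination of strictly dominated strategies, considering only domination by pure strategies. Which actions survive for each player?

Survivors P1:{A,B} P2:{P,R}

P2 drop Q (P beats it: A:10>0 B:11>8 C:3>2)
P1 drop C (A beats it: P:13>9 R:8>1)
P1→{A,B} P2→{P,R}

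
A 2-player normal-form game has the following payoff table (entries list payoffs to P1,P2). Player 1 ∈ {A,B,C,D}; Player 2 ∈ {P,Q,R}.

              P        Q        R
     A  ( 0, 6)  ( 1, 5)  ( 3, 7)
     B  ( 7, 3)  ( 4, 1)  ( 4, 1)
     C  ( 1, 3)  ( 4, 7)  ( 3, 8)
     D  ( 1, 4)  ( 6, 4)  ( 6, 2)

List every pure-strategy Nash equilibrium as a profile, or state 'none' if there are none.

PSNE = {(B,P), (D,Q)}

(A,P): not NE [P1→B gives 7>0; P2→R gives 7>6]
(A,Q): not NE [P1→D gives 6>1; P2→R gives 7>5]
(A,R): not NE [P1→D gives 6>3]
(B,P): NE
(B,Q): not NE [P1→D gives 6>4; P2→P gives 3>1]
(B,R): not NE [P1→D gives 6>4; P2→P gives 3>1]
(C,P): not NE [P1→B gives 7>1; P2→R gives 8>3]
(C,Q): not NE [P1→D gives 6>4; P2→R gives 8>7]
(C,R): not NE [P1→D gives 6>3]
(D,P): not NE [P1→B gives 7>1]
(D,Q): NE
(D,R): not NE [P2→Q gives 4>2]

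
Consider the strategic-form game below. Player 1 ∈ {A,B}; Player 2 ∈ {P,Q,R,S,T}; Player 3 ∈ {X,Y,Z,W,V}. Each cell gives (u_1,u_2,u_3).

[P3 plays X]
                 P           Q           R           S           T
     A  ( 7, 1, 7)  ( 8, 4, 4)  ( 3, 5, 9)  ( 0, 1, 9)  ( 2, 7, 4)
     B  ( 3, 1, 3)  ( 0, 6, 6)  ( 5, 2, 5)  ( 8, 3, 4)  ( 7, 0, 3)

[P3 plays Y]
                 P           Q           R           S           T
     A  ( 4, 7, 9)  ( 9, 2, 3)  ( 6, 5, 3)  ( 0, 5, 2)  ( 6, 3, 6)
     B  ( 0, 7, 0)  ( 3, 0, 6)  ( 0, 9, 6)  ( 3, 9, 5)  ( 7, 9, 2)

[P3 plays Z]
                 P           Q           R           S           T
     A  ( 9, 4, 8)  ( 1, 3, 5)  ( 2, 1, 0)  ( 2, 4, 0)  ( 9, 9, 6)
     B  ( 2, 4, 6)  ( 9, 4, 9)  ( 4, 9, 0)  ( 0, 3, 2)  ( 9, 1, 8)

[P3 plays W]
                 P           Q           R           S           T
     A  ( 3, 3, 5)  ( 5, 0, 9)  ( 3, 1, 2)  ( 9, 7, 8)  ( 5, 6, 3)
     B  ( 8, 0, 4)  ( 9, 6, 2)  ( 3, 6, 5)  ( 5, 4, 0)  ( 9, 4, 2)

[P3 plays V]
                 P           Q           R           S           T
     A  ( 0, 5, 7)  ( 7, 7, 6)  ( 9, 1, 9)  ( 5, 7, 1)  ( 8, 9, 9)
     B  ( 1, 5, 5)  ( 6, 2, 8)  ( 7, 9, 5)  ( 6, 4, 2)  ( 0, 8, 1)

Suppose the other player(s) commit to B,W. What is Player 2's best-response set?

u_2(P vs B,W) = 0
u_2(Q vs B,W) = 6
u_2(R vs B,W) = 6
u_2(S vs B,W) = 4
u_2(T vs B,W) = 4
max payoff 6 at {Q,R}

argmax u_2 = {Q,R}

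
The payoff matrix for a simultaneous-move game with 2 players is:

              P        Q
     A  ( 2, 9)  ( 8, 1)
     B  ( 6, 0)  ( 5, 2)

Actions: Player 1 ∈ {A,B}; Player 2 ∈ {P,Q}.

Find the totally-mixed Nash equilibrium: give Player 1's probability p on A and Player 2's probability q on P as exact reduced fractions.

p=1/5, q=3/7

P1 indiff ⇒ q·2+(1-q)·8 = q·6+(1-q)·5 ⇒ q(-4) = (1-q)(-3) ⇒ q = 3/7
P2 indiff ⇒ p·9+(1-p)·0 = p·1+(1-p)·2 ⇒ p(8) = (1-p)(2) ⇒ p = 1/5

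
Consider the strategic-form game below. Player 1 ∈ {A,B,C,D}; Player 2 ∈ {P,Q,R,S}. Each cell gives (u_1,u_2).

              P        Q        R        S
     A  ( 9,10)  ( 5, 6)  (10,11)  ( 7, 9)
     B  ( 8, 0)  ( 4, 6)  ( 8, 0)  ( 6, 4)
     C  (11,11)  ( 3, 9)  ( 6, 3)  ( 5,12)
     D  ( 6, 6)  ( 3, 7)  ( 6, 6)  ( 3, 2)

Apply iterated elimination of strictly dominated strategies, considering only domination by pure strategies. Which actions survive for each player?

P1 drop B (A beats it: P:9>8 Q:5>4 R:10>8 S:7>6)
P1 drop D (A beats it: P:9>6 Q:5>3 R:10>6 S:7>3)
P2 drop Q (P beats it: A:10>6 C:11>9)
P1→{A,C} P2→{P,R,S}

IESDS → P1:{A,C} P2:{P,R,S}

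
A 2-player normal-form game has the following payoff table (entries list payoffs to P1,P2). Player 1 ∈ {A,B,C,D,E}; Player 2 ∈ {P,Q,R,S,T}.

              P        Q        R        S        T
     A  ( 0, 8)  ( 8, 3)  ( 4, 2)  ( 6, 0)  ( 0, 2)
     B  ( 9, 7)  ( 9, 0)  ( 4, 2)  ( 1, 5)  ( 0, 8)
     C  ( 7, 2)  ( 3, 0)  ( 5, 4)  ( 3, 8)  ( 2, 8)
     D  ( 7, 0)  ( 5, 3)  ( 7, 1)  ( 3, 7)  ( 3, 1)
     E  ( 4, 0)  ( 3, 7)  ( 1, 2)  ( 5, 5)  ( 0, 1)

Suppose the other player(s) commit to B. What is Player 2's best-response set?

u_2(P vs B) = 7
u_2(Q vs B) = 0
u_2(R vs B) = 2
u_2(S vs B) = 5
u_2(T vs B) = 8
max payoff 8 at {T}

argmax u_2 = {T}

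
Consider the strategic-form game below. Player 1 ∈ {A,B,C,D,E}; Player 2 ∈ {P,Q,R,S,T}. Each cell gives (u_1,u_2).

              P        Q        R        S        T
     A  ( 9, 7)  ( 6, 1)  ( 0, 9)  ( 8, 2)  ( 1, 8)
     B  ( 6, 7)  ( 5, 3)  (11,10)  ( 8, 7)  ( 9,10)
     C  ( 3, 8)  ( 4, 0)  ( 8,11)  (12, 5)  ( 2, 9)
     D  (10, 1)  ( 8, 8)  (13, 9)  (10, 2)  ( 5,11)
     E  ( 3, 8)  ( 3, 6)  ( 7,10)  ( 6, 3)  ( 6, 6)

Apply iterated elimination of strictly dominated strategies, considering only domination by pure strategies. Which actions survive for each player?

P1 drop A (D beats it: P:10>9 Q:8>6 R:13>0 S:10>8 T:5>1)
P1 drop E (B beats it: P:6>3 Q:5>3 R:11>7 S:8>6 T:9>6)
P2 drop P (R beats it: B:10>7 C:11>8 D:9>1)
P2 drop Q (R beats it: B:10>3 C:11>0 D:9>8)
P2 drop S (R beats it: B:10>7 C:11>5 D:9>2)
P1 drop C (B beats it: R:11>8 T:9>2)
P1→{B,D} P2→{R,T}

Survivors P1:{B,D} P2:{R,T}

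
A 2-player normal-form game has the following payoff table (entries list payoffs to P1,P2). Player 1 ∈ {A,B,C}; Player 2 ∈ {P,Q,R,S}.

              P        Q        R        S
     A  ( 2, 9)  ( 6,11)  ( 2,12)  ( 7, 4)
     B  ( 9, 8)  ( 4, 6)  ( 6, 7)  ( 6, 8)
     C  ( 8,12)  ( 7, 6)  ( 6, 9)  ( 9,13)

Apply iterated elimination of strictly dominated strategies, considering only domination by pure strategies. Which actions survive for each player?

P1 drop A (C beats it: P:8>2 Q:7>6 R:6>2 S:9>7)
P2 drop Q (P beats it: B:8>6 C:12>6)
P2 drop R (P beats it: B:8>7 C:12>9)
P1→{B,C} P2→{P,S}

IESDS → P1:{B,C} P2:{P,S}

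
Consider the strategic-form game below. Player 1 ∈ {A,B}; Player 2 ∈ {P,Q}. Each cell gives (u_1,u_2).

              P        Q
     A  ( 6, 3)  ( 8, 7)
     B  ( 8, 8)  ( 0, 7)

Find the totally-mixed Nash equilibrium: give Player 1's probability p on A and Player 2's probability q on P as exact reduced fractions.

P1 mixes 1/5 on A; P2 mixes 4/5 on P

P1 indiff ⇒ q·6+(1-q)·8 = q·8+(1-q)·0 ⇒ q(-2) = (1-q)(-8) ⇒ q = 4/5
P2 indiff ⇒ p·3+(1-p)·8 = p·7+(1-p)·7 ⇒ p(-4) = (1-p)(-1) ⇒ p = 1/5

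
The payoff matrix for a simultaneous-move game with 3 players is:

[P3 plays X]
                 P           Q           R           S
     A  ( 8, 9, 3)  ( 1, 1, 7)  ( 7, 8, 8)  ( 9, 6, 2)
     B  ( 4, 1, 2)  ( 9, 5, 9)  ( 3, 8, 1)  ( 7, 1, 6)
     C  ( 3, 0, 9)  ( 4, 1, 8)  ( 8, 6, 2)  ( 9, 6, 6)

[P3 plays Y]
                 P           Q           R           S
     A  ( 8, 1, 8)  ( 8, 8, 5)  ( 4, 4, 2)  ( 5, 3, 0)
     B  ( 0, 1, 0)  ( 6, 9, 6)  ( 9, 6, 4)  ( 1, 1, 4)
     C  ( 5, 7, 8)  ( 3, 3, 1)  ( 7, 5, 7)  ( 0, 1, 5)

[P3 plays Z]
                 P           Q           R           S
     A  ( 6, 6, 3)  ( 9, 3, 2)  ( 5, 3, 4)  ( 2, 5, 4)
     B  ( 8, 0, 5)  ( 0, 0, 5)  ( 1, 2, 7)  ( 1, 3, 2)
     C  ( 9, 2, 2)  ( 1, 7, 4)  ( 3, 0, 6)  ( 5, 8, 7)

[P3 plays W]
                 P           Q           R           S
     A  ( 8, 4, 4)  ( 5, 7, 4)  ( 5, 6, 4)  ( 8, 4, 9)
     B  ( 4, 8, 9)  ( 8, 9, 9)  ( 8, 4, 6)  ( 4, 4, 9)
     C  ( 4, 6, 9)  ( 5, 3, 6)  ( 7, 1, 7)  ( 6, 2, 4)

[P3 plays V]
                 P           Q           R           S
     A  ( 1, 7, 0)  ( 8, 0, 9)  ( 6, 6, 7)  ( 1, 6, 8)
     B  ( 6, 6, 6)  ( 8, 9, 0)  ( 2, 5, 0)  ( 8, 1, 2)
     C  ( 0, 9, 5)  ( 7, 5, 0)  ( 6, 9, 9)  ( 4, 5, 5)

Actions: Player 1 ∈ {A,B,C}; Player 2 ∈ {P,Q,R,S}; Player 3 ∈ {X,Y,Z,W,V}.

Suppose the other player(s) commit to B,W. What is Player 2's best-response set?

u_2(P vs B,W) = 8
u_2(Q vs B,W) = 9
u_2(R vs B,W) = 4
u_2(S vs B,W) = 4
max payoff 9 at {Q}

BR_2 = {Q}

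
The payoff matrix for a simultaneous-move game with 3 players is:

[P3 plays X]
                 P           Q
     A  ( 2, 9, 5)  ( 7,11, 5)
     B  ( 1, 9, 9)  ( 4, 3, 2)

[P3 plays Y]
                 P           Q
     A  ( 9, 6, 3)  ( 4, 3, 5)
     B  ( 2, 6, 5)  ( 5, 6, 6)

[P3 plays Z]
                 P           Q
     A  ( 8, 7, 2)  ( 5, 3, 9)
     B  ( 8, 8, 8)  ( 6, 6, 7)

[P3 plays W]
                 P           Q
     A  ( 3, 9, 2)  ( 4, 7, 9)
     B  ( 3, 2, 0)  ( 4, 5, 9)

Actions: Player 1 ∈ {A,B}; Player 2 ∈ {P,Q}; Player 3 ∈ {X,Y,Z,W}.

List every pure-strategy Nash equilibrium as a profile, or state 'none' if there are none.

(A,P,X): not NE [P2→Q gives 11>9]
(A,P,Y): not NE [P3→X gives 5>3]
(A,P,Z): not NE [P3→X gives 5>2]
(A,P,W): not NE [P3→X gives 5>2]
(A,Q,X): not NE [P3→W gives 9>5]
(A,Q,Y): not NE [P1→B gives 5>4; P2→P gives 6>3; P3→W gives 9>5]
(A,Q,Z): not NE [P1→B gives 6>5; P2→P gives 7>3]
(A,Q,W): not NE [P2→P gives 9>7]
(B,P,X): not NE [P1→A gives 2>1]
(B,P,Y): not NE [P1→A gives 9>2; P3→X gives 9>5]
(B,P,Z): not NE [P3→X gives 9>8]
(B,P,W): not NE [P2→Q gives 5>2; P3→X gives 9>0]
(B,Q,X): not NE [P1→A gives 7>4; P2→P gives 9>3; P3→W gives 9>2]
(B,Q,Y): not NE [P3→W gives 9>6]
(B,Q,Z): not NE [P2→P gives 8>6; P3→W gives 9>7]
(B,Q,W): NE

PSNE = {(B,Q,W)}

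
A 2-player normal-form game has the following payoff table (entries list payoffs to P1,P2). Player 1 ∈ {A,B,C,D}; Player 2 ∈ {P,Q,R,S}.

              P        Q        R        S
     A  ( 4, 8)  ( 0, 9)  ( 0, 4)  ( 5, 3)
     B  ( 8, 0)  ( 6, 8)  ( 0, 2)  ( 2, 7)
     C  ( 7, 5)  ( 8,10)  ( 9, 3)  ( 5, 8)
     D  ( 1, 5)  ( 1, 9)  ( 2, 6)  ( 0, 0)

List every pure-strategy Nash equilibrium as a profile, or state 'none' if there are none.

Nash profiles: (C,Q)

(A,P): not NE [P1→B gives 8>4; P2→Q gives 9>8]
(A,Q): not NE [P1→C gives 8>0]
(A,R): not NE [P1→C gives 9>0; P2→Q gives 9>4]
(A,S): not NE [P2→Q gives 9>3]
(B,P): not NE [P2→Q gives 8>0]
(B,Q): not NE [P1→C gives 8>6]
(B,R): not NE [P1→C gives 9>0; P2→Q gives 8>2]
(B,S): not NE [P1→C gives 5>2; P2→Q gives 8>7]
(C,P): not NE [P1→B gives 8>7; P2→Q gives 10>5]
(C,Q): NE
(C,R): not NE [P2→Q gives 10>3]
(C,S): not NE [P2→Q gives 10>8]
(D,P): not NE [P1→B gives 8>1; P2→Q gives 9>5]
(D,Q): not NE [P1→C gives 8>1]
(D,R): not NE [P1→C gives 9>2; P2→Q gives 9>6]
(D,S): not NE [P1→C gives 5>0; P2→Q gives 9>0]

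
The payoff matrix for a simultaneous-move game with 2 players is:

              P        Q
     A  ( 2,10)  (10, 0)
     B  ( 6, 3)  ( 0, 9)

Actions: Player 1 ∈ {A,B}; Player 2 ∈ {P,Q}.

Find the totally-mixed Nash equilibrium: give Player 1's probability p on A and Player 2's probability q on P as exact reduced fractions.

p=3/8, q=5/7

P1 indiff ⇒ q·2+(1-q)·10 = q·6+(1-q)·0 ⇒ q(-4) = (1-q)(-10) ⇒ q = 5/7
P2 indiff ⇒ p·10+(1-p)·3 = p·0+(1-p)·9 ⇒ p(10) = (1-p)(6) ⇒ p = 3/8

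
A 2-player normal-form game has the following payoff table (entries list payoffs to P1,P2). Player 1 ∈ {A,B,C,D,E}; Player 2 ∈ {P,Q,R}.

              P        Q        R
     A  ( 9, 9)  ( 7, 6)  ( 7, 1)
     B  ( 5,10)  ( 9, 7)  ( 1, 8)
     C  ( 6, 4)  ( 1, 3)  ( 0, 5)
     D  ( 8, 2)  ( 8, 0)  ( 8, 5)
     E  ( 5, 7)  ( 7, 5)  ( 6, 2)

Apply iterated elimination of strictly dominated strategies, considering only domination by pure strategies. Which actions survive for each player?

P1 drop C (A beats it: P:9>6 Q:7>1 R:7>0)
P1 drop E (D beats it: P:8>5 Q:8>7 R:8>6)
P2 drop Q (P beats it: A:9>6 B:10>7 D:2>0)
P1 drop B (A beats it: P:9>5 R:7>1)
P1→{A,D} P2→{P,R}

IESDS → P1:{A,D} P2:{P,R}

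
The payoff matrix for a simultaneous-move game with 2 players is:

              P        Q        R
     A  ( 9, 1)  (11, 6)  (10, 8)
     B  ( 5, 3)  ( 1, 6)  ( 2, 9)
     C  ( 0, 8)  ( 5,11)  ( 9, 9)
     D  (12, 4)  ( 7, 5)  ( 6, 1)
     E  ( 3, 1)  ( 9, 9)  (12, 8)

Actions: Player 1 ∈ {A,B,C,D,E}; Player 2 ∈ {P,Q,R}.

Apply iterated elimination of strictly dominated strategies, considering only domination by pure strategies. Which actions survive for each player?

Survivors P1:{A,E} P2:{Q,R}

P1 drop B (A beats it: P:9>5 Q:11>1 R:10>2)
P1 drop C (A beats it: P:9>0 Q:11>5 R:10>9)
P2 drop P (Q beats it: A:6>1 D:5>4 E:9>1)
P1 drop D (A beats it: Q:11>7 R:10>6)
P1→{A,E} P2→{Q,R}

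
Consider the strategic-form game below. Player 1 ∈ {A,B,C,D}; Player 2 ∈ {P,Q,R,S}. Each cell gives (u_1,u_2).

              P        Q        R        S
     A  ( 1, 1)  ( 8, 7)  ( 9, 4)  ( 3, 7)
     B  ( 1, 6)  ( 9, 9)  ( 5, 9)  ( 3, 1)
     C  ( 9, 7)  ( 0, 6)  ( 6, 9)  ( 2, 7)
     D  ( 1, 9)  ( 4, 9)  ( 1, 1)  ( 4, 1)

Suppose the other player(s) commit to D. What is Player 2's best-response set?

u_2(P vs D) = 9
u_2(Q vs D) = 9
u_2(R vs D) = 1
u_2(S vs D) = 1
max payoff 9 at {P,Q}

P2 best: {P,Q}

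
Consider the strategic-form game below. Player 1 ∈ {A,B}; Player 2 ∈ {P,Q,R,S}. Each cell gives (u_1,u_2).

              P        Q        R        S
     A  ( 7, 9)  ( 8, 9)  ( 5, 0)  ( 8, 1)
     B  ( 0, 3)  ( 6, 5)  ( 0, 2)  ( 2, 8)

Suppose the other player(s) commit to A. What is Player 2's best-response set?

u_2(P vs A) = 9
u_2(Q vs A) = 9
u_2(R vs A) = 0
u_2(S vs A) = 1
max payoff 9 at {P,Q}

BR_2 = {P,Q}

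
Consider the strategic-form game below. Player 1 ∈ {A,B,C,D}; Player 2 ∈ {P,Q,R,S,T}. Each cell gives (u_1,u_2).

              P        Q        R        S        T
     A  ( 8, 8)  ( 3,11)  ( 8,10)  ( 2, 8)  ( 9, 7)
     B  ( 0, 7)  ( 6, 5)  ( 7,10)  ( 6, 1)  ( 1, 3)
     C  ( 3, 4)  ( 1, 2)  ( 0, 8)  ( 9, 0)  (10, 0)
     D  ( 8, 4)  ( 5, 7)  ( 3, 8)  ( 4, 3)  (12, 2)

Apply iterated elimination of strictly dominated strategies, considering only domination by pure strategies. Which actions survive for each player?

Remaining: P1:{A,B} P2:{Q,R}

P2 drop P (R beats it: A:10>8 B:10>7 C:8>4 D:8>4)
P2 drop S (Q beats it: A:11>8 B:5>1 C:2>0 D:7>3)
P1 drop C (D beats it: Q:5>1 R:3>0 T:12>10)
P2 drop T (Q beats it: A:11>7 B:5>3 D:7>2)
P1 drop D (B beats it: Q:6>5 R:7>3)
P1→{A,B} P2→{Q,R}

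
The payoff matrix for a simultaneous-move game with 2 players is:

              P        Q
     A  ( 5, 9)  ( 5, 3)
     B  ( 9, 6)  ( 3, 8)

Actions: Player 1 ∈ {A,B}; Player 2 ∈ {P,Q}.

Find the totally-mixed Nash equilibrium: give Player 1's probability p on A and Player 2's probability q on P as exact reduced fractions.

P1 mixes 1/4 on A; P2 mixes 1/3 on P

P1 indiff ⇒ q·5+(1-q)·5 = q·9+(1-q)·3 ⇒ q(-4) = (1-q)(-2) ⇒ q = 1/3
P2 indiff ⇒ p·9+(1-p)·6 = p·3+(1-p)·8 ⇒ p(6) = (1-p)(2) ⇒ p = 1/4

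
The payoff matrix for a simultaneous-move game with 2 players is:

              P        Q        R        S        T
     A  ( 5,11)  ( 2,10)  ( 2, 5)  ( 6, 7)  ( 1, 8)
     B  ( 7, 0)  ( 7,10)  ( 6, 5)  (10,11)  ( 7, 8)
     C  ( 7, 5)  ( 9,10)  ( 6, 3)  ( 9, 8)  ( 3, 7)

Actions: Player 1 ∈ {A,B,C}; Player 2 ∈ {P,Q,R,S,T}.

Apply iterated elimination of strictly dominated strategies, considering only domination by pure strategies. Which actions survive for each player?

Remaining: P1:{B,C} P2:{Q,S}

P1 drop A (B beats it: P:7>5 Q:7>2 R:6>2 S:10>6 T:7>1)
P2 drop P (Q beats it: B:10>0 C:10>5)
P2 drop R (Q beats it: B:10>5 C:10>3)
P2 drop T (Q beats it: B:10>8 C:10>7)
P1→{B,C} P2→{Q,S}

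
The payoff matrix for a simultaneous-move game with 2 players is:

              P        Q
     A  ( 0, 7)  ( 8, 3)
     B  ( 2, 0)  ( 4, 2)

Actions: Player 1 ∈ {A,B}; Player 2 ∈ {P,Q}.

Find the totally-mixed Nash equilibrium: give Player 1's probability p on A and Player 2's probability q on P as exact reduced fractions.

P1 indiff ⇒ q·0+(1-q)·8 = q·2+(1-q)·4 ⇒ q(-2) = (1-q)(-4) ⇒ q = 2/3
P2 indiff ⇒ p·7+(1-p)·0 = p·3+(1-p)·2 ⇒ p(4) = (1-p)(2) ⇒ p = 1/3

p=1/3, q=2/3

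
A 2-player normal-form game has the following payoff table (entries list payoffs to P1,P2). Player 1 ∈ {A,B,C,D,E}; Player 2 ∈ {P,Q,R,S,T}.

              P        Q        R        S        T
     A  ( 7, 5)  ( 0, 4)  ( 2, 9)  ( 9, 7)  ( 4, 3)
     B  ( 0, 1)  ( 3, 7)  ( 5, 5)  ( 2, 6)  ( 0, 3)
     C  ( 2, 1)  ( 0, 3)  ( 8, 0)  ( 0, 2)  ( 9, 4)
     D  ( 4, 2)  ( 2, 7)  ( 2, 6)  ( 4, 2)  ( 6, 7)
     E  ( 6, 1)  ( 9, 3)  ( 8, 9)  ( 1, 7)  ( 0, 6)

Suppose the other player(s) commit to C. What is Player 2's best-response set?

argmax u_2 = {T}

u_2(P vs C) = 1
u_2(Q vs C) = 3
u_2(R vs C) = 0
u_2(S vs C) = 2
u_2(T vs C) = 4
max payoff 4 at {T}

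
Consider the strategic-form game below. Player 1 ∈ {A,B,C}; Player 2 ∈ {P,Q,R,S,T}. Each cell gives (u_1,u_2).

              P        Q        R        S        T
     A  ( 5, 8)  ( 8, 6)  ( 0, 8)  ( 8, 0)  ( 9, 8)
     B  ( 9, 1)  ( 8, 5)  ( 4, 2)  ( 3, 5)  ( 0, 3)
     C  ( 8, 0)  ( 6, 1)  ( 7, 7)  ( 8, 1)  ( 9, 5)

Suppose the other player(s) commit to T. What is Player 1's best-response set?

u_1(A vs T) = 9
u_1(B vs T) = 0
u_1(C vs T) = 9
max payoff 9 at {A,C}

BR_1 = {A,C}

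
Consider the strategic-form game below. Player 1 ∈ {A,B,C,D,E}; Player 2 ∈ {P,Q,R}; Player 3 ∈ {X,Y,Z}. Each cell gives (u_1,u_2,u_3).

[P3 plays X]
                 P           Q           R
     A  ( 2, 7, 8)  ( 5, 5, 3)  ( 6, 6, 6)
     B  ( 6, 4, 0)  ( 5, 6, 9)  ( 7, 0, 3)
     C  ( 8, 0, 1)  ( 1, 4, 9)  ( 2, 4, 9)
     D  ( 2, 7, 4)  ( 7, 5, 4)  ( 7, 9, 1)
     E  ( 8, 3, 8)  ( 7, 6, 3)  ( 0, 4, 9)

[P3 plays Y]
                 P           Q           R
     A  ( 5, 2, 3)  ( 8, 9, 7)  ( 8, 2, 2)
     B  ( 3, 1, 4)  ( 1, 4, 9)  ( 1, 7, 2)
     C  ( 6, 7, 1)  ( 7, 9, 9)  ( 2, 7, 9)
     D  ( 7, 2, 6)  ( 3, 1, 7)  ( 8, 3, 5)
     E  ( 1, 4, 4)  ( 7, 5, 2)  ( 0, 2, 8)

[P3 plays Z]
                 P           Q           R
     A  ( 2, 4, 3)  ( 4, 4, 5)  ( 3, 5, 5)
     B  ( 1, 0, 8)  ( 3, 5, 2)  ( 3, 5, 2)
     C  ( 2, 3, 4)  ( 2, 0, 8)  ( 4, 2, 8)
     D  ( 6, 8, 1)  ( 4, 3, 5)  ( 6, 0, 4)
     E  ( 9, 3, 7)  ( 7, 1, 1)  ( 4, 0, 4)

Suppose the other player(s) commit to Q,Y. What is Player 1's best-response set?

u_1(A vs Q,Y) = 8
u_1(B vs Q,Y) = 1
u_1(C vs Q,Y) = 7
u_1(D vs Q,Y) = 3
u_1(E vs Q,Y) = 7
max payoff 8 at {A}

BR_1 = {A}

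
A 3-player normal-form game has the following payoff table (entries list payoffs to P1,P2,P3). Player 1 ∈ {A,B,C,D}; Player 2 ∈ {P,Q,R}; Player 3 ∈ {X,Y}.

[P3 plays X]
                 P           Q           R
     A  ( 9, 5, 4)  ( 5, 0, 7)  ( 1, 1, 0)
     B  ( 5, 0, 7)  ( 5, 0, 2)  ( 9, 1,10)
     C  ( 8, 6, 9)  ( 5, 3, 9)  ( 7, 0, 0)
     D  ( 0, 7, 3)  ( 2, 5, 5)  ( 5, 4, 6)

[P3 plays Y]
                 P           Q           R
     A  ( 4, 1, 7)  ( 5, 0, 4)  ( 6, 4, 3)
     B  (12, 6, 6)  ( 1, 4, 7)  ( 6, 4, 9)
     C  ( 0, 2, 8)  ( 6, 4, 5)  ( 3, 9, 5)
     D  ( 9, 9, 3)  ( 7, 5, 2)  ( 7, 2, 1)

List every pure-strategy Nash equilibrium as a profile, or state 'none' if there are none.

NE set: (B,R,X)

(A,P,X): not NE [P3→Y gives 7>4]
(A,P,Y): not NE [P1→B gives 12>4; P2→R gives 4>1]
(A,Q,X): not NE [P2→P gives 5>0]
(A,Q,Y): not NE [P1→D gives 7>5; P2→R gives 4>0; P3→X gives 7>4]
(A,R,X): not NE [P1→B gives 9>1; P2→P gives 5>1; P3→Y gives 3>0]
(A,R,Y): not NE [P1→D gives 7>6]
(B,P,X): not NE [P1→A gives 9>5; P2→R gives 1>0]
(B,P,Y): not NE [P3→X gives 7>6]
(B,Q,X): not NE [P2→R gives 1>0; P3→Y gives 7>2]
(B,Q,Y): not NE [P1→D gives 7>1; P2→P gives 6>4]
(B,R,X): NE
(B,R,Y): not NE [P1→D gives 7>6; P2→P gives 6>4; P3→X gives 10>9]
(C,P,X): not NE [P1→A gives 9>8]
(C,P,Y): not NE [P1→B gives 12>0; P2→R gives 9>2; P3→X gives 9>8]
(C,Q,X): not NE [P2→P gives 6>3]
(C,Q,Y): not NE [P1→D gives 7>6; P2→R gives 9>4; P3→X gives 9>5]
(C,R,X): not NE [P1→B gives 9>7; P2→P gives 6>0; P3→Y gives 5>0]
(C,R,Y): not NE [P1→D gives 7>3]
(D,P,X): not NE [P1→A gives 9>0]
(D,P,Y): not NE [P1→B gives 12>9]
(D,Q,X): not NE [P1→C gives 5>2; P2→P gives 7>5]
(D,Q,Y): not NE [P2→P gives 9>5; P3→X gives 5>2]
(D,R,X): not NE [P1→B gives 9>5; P2→P gives 7>4]
(D,R,Y): not NE [P2→P gives 9>2; P3→X gives 6>1]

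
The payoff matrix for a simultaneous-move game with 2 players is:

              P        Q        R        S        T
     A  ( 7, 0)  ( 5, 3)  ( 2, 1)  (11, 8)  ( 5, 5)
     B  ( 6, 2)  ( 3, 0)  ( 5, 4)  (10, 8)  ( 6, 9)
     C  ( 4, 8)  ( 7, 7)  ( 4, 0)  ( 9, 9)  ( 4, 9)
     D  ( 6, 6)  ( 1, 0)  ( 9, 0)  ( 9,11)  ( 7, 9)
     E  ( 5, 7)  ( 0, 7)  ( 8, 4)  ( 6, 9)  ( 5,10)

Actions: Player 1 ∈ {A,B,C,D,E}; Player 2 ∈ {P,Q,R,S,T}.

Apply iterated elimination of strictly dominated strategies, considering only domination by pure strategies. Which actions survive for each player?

Remaining: P1:{A,B,D} P2:{S,T}

P1 drop E (D beats it: P:6>5 Q:1>0 R:9>8 S:9>6 T:7>5)
P2 drop P (S beats it: A:8>0 B:8>2 C:9>8 D:11>6)
P2 drop Q (S beats it: A:8>3 B:8>0 C:9>7 D:11>0)
P1 drop C (B beats it: R:5>4 S:10>9 T:6>4)
P2 drop R (S beats it: A:8>1 B:8>4 D:11>0)
P1→{A,B,D} P2→{S,T}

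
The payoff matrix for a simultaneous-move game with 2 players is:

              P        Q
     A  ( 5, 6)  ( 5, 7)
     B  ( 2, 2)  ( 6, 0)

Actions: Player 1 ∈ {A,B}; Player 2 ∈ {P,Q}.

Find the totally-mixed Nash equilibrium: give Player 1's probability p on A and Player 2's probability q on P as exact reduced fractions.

(p,q) = (2/3, 1/4)

P1 indiff ⇒ q·5+(1-q)·5 = q·2+(1-q)·6 ⇒ q(3) = (1-q)(1) ⇒ q = 1/4
P2 indiff ⇒ p·6+(1-p)·2 = p·7+(1-p)·0 ⇒ p(-1) = (1-p)(-2) ⇒ p = 2/3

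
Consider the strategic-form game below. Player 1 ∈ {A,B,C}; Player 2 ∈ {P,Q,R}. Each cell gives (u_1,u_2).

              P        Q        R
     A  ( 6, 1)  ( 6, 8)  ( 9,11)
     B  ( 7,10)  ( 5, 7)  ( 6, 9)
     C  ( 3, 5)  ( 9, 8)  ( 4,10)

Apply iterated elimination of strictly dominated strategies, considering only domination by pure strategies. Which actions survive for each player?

P2 drop Q (R beats it: A:11>8 B:9>7 C:10>8)
P1 drop C (A beats it: P:6>3 R:9>4)
P1→{A,B} P2→{P,R}

Survivors P1:{A,B} P2:{P,R}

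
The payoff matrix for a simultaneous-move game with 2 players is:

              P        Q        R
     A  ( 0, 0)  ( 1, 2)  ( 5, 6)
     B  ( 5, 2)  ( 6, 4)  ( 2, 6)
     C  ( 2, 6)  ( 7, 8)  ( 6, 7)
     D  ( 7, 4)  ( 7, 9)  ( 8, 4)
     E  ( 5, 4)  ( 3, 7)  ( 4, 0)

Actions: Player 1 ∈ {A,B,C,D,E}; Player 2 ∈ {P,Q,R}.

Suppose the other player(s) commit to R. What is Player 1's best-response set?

BR_1 = {D}

u_1(A vs R) = 5
u_1(B vs R) = 2
u_1(C vs R) = 6
u_1(D vs R) = 8
u_1(E vs R) = 4
max payoff 8 at {D}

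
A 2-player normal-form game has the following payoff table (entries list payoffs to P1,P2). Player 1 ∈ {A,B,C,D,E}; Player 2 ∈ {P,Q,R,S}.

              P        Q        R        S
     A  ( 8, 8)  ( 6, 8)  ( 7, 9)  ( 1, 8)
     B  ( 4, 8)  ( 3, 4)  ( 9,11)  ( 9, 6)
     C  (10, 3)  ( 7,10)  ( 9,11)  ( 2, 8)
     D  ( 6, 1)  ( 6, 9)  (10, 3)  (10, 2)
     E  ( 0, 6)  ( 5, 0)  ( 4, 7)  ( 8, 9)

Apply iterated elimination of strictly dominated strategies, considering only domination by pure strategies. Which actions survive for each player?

P1 drop A (C beats it: P:10>8 Q:7>6 R:9>7 S:2>1)
P1 drop B (D beats it: P:6>4 Q:6>3 R:10>9 S:10>9)
P1 drop E (D beats it: P:6>0 Q:6>5 R:10>4 S:10>8)
P2 drop P (Q beats it: C:10>3 D:9>1)
P2 drop S (Q beats it: C:10>8 D:9>2)
P1→{C,D} P2→{Q,R}

Survivors P1:{C,D} P2:{Q,R}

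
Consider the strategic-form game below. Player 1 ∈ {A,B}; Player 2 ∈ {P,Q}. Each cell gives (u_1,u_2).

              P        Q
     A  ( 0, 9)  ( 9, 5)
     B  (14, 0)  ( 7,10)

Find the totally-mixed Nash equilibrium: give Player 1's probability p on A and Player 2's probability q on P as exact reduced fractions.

p=5/7, q=1/8

P1 indiff ⇒ q·0+(1-q)·9 = q·14+(1-q)·7 ⇒ q(-14) = (1-q)(-2) ⇒ q = 1/8
P2 indiff ⇒ p·9+(1-p)·0 = p·5+(1-p)·10 ⇒ p(4) = (1-p)(10) ⇒ p = 5/7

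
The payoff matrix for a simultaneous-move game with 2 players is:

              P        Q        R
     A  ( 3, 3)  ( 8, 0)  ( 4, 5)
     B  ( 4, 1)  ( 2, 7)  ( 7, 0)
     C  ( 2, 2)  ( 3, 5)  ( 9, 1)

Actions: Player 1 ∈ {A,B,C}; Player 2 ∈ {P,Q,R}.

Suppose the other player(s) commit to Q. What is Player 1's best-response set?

u_1(A vs Q) = 8
u_1(B vs Q) = 2
u_1(C vs Q) = 3
max payoff 8 at {A}

argmax u_1 = {A}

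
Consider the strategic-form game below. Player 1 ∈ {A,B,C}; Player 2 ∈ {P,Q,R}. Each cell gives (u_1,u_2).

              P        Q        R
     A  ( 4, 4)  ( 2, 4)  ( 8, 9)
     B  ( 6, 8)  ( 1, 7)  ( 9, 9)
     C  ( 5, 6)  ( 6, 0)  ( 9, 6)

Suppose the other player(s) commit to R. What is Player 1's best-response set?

argmax u_1 = {B,C}

u_1(A vs R) = 8
u_1(B vs R) = 9
u_1(C vs R) = 9
max payoff 9 at {B,C}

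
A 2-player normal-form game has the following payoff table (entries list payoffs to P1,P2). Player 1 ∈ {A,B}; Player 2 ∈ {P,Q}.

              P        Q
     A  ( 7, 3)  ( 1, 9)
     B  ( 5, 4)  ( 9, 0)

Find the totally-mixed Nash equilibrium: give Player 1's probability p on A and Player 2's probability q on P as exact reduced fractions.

p=2/5, q=4/5

P1 indiff ⇒ q·7+(1-q)·1 = q·5+(1-q)·9 ⇒ q(2) = (1-q)(8) ⇒ q = 4/5
P2 indiff ⇒ p·3+(1-p)·4 = p·9+(1-p)·0 ⇒ p(-6) = (1-p)(-4) ⇒ p = 2/5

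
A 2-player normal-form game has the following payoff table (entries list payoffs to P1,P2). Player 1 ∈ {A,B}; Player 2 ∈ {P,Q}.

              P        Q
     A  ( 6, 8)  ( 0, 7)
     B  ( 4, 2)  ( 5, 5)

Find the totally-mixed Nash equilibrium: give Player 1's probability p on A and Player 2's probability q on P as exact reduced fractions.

P1 indiff ⇒ q·6+(1-q)·0 = q·4+(1-q)·5 ⇒ q(2) = (1-q)(5) ⇒ q = 5/7
P2 indiff ⇒ p·8+(1-p)·2 = p·7+(1-p)·5 ⇒ p(1) = (1-p)(3) ⇒ p = 3/4

p=3/4, q=5/7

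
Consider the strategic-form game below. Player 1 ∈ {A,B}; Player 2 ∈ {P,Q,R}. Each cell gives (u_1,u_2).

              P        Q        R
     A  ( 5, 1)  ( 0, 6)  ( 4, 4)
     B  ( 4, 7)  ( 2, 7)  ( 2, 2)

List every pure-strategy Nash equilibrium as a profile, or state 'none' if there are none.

Nash profiles: (B,Q)

(A,P): not NE [P2→Q gives 6>1]
(A,Q): not NE [P1→B gives 2>0]
(A,R): not NE [P2→Q gives 6>4]
(B,P): not NE [P1→A gives 5>4]
(B,Q): NE
(B,R): not NE [P1→A gives 4>2; P2→Q gives 7>2]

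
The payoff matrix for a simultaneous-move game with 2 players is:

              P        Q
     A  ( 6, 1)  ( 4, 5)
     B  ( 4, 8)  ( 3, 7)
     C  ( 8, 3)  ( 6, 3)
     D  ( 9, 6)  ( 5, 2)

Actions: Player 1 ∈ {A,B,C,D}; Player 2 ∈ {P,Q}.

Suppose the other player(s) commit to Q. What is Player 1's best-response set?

argmax u_1 = {C}

u_1(A vs Q) = 4
u_1(B vs Q) = 3
u_1(C vs Q) = 6
u_1(D vs Q) = 5
max payoff 6 at {C}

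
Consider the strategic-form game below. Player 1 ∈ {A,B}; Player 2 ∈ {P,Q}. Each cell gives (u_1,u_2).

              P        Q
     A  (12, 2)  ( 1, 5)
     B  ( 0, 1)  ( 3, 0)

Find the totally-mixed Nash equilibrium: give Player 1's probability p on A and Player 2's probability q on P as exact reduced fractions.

P1 indiff ⇒ q·12+(1-q)·1 = q·0+(1-q)·3 ⇒ q(12) = (1-q)(2) ⇒ q = 1/7
P2 indiff ⇒ p·2+(1-p)·1 = p·5+(1-p)·0 ⇒ p(-3) = (1-p)(-1) ⇒ p = 1/4

p=1/4, q=1/7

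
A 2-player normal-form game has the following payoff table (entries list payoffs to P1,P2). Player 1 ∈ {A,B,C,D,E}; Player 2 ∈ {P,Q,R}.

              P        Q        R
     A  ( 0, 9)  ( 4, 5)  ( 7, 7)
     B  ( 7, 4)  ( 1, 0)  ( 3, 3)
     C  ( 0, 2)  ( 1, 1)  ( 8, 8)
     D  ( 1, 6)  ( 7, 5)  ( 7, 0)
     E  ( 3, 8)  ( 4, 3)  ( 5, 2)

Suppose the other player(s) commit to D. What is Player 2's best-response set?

u_2(P vs D) = 6
u_2(Q vs D) = 5
u_2(R vs D) = 0
max payoff 6 at {P}

BR_2 = {P}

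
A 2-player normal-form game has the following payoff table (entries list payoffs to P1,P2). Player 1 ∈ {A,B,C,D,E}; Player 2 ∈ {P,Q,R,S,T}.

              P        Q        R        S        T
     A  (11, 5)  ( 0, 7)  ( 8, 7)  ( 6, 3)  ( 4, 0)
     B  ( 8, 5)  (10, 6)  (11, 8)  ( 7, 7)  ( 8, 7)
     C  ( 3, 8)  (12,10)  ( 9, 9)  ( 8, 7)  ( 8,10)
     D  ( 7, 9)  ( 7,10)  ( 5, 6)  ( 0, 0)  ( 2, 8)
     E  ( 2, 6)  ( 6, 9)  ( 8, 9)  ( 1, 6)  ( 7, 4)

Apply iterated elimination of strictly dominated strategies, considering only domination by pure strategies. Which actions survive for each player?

P1 drop D (B beats it: P:8>7 Q:10>7 R:11>5 S:7>0 T:8>2)
P1 drop E (B beats it: P:8>2 Q:10>6 R:11>8 S:7>1 T:8>7)
P2 drop P (Q beats it: A:7>5 B:6>5 C:10>8)
P1 drop A (B beats it: Q:10>0 R:11>8 S:7>6 T:8>4)
P2 drop S (R beats it: B:8>7 C:9>7)
P1→{B,C} P2→{Q,R,T}

IESDS → P1:{B,C} P2:{Q,R,T}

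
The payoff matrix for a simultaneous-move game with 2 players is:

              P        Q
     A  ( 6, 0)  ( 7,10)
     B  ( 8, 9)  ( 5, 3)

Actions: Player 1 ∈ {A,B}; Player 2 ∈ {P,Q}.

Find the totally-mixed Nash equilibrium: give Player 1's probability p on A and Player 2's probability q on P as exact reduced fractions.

P1 indiff ⇒ q·6+(1-q)·7 = q·8+(1-q)·5 ⇒ q(-2) = (1-q)(-2) ⇒ q = 1/2
P2 indiff ⇒ p·0+(1-p)·9 = p·10+(1-p)·3 ⇒ p(-10) = (1-p)(-6) ⇒ p = 3/8

P1 mixes 3/8 on A; P2 mixes 1/2 on P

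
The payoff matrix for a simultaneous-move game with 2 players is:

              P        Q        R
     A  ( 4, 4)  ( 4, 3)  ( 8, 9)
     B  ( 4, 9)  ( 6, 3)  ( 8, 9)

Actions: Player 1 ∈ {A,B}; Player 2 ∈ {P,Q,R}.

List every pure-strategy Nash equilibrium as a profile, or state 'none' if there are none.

NE set: (A,R), (B,P), (B,R)

(A,P): not NE [P2→R gives 9>4]
(A,Q): not NE [P1→B gives 6>4; P2→R gives 9>3]
(A,R): NE
(B,P): NE
(B,Q): not NE [P2→R gives 9>3]
(B,R): NE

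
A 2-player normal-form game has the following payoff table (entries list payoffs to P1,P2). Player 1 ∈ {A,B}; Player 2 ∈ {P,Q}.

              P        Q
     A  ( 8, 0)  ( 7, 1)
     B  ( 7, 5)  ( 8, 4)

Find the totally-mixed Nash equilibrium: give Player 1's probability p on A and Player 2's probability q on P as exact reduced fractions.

P1 indiff ⇒ q·8+(1-q)·7 = q·7+(1-q)·8 ⇒ q(1) = (1-q)(1) ⇒ q = 1/2
P2 indiff ⇒ p·0+(1-p)·5 = p·1+(1-p)·4 ⇒ p(-1) = (1-p)(-1) ⇒ p = 1/2

P1 mixes 1/2 on A; P2 mixes 1/2 on P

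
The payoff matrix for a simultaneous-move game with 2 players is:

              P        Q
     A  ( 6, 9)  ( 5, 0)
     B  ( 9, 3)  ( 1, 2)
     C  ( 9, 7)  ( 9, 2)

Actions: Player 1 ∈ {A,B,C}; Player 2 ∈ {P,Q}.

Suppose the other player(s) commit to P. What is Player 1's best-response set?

u_1(A vs P) = 6
u_1(B vs P) = 9
u_1(C vs P) = 9
max payoff 9 at {B,C}

BR_1 = {B,C}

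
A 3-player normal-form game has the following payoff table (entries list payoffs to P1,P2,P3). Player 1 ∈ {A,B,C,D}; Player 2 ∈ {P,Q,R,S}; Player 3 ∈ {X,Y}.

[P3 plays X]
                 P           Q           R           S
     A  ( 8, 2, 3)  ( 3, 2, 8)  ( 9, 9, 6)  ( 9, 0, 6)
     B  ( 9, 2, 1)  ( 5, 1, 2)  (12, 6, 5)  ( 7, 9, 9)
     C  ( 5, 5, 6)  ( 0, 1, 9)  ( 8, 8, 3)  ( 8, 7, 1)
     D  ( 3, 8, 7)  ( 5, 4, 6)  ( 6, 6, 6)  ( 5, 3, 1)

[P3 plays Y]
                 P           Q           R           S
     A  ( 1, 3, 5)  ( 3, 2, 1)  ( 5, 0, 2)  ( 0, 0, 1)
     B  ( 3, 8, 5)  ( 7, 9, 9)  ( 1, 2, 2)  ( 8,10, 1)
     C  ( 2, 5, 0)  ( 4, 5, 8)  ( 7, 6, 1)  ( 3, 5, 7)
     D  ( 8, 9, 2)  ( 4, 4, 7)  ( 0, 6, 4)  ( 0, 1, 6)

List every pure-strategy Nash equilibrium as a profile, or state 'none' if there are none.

PSNE: ∅

(A,P,X): not NE [P1→B gives 9>8; P2→R gives 9>2; P3→Y gives 5>3]
(A,P,Y): not NE [P1→D gives 8>1]
(A,Q,X): not NE [P1→D gives 5>3; P2→R gives 9>2]
(A,Q,Y): not NE [P1→B gives 7>3; P2→P gives 3>2; P3→X gives 8>1]
(A,R,X): not NE [P1→B gives 12>9]
(A,R,Y): not NE [P1→C gives 7>5; P2→P gives 3>0; P3→X gives 6>2]
(A,S,X): not NE [P2→R gives 9>0]
(A,S,Y): not NE [P1→B gives 8>0; P2→P gives 3>0; P3→X gives 6>1]
(B,P,X): not NE [P2→S gives 9>2; P3→Y gives 5>1]
(B,P,Y): not NE [P1→D gives 8>3; P2→S gives 10>8]
(B,Q,X): not NE [P2→S gives 9>1; P3→Y gives 9>2]
(B,Q,Y): not NE [P2→S gives 10>9]
(B,R,X): not NE [P2→S gives 9>6]
(B,R,Y): not NE [P1→C gives 7>1; P2→S gives 10>2; P3→X gives 5>2]
(B,S,X): not NE [P1→A gives 9>7]
(B,S,Y): not NE [P3→X gives 9>1]
(C,P,X): not NE [P1→B gives 9>5; P2→R gives 8>5]
(C,P,Y): not NE [P1→D gives 8>2; P2→R gives 6>5; P3→X gives 6>0]
(C,Q,X): not NE [P1→D gives 5>0; P2→R gives 8>1]
(C,Q,Y): not NE [P1→B gives 7>4; P2→R gives 6>5; P3→X gives 9>8]
(C,R,X): not NE [P1→B gives 12>8]
(C,R,Y): not NE [P3→X gives 3>1]
(C,S,X): not NE [P1→A gives 9>8; P2→R gives 8>7; P3→Y gives 7>1]
(C,S,Y): not NE [P1→B gives 8>3; P2→R gives 6>5]
(D,P,X): not NE [P1→B gives 9>3]
(D,P,Y): not NE [P3→X gives 7>2]
(D,Q,X): not NE [P2→P gives 8>4; P3→Y gives 7>6]
(D,Q,Y): not NE [P1→B gives 7>4; P2→P gives 9>4]
(D,R,X): not NE [P1→B gives 12>6; P2→P gives 8>6]
(D,R,Y): not NE [P1→C gives 7>0; P2→P gives 9>6; P3→X gives 6>4]
(D,S,X): not NE [P1→A gives 9>5; P2→P gives 8>3; P3→Y gives 6>1]
(D,S,Y): not NE [P1→B gives 8>0; P2→P gives 9>1]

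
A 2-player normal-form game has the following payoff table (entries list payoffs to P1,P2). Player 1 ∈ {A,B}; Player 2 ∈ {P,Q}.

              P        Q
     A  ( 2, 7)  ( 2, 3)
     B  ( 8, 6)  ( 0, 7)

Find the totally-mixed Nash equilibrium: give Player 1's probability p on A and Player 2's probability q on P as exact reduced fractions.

P1 indiff ⇒ q·2+(1-q)·2 = q·8+(1-q)·0 ⇒ q(-6) = (1-q)(-2) ⇒ q = 1/4
P2 indiff ⇒ p·7+(1-p)·6 = p·3+(1-p)·7 ⇒ p(4) = (1-p)(1) ⇒ p = 1/5

P1 mixes 1/5 on A; P2 mixes 1/4 on P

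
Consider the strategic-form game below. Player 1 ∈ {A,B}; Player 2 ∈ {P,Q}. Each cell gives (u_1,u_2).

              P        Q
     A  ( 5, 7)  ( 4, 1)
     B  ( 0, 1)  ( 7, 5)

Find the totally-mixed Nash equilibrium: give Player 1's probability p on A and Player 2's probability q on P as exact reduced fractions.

P1 mixes 2/5 on A; P2 mixes 3/8 on P

P1 indiff ⇒ q·5+(1-q)·4 = q·0+(1-q)·7 ⇒ q(5) = (1-q)(3) ⇒ q = 3/8
P2 indiff ⇒ p·7+(1-p)·1 = p·1+(1-p)·5 ⇒ p(6) = (1-p)(4) ⇒ p = 2/5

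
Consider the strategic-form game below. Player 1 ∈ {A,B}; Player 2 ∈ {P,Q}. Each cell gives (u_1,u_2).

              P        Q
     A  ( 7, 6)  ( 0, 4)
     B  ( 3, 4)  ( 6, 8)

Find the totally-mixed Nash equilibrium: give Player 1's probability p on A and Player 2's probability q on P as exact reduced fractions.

P1 indiff ⇒ q·7+(1-q)·0 = q·3+(1-q)·6 ⇒ q(4) = (1-q)(6) ⇒ q = 3/5
P2 indiff ⇒ p·6+(1-p)·4 = p·4+(1-p)·8 ⇒ p(2) = (1-p)(4) ⇒ p = 2/3

(p,q) = (2/3, 3/5)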